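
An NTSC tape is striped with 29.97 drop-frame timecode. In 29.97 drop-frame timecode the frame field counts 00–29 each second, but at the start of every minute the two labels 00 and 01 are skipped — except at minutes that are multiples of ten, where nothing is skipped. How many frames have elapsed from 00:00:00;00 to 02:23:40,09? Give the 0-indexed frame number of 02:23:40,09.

258351

As if non-drop at 30 labels/s: (2 × 3600 + 23 × 60 + 40) × 30 + 9 = 258609.
Minute boundaries passed: 143; those not divisible by 10: 143 − 14 = 129; dropped labels = 2 × 129 = 258.
Actual frame index = 258609 − 258 = 258351.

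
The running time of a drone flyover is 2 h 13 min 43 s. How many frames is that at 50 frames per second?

401150 frames

2 h 13 min 43 s = 8023 s.
Frames = 8023 × 50 = 401150.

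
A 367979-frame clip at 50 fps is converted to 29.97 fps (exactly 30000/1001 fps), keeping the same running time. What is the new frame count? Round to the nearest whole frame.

Frames at target rate = 367979 × (30000/1001) / (50) = 220787400/1001 ≈ 220566.833.
Nearest whole frame: 220567.

220567 frames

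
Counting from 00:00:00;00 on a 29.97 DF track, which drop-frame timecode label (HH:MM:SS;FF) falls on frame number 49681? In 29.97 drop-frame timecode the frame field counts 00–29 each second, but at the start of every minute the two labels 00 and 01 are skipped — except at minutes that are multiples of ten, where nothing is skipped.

00:27:37;21

Ten DF minutes hold 17982 frames, so frame 49681 lies in block 2 (frames 35964–53945) with 13717 frames into that block.
The block's first minute is 1800 frames and the rest 1798 each; 13717 frames reaches minute 7, so 2 × 18 + 7 × 2 = 50 labels have been skipped so far.
Adding those back, label number 49681 + 50 = 49731 at 30 labels/s is 1657 s + 21 f = 0 h 27 min 37 s frame 21, i.e. 00:27:37;21.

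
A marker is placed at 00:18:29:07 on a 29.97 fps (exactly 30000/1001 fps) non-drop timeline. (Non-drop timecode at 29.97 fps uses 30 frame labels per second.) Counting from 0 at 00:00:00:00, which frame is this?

frame 33277

Total seconds to the label: (0 × 3600 + 18 × 60 + 29) = 1109.
Frame index = 1109 × 30 + 7 = 33277.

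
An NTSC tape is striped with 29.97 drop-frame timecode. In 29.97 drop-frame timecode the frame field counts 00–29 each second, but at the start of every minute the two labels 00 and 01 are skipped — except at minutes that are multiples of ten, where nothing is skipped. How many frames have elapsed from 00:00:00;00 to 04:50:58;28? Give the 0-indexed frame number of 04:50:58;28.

Complete 10-minute blocks: 29, each 17982 frames → 521478.
Remaining 0 whole minutes in the current block: 0 frames.
Within the current minute: 58 × 30 + 28 = 1768. Total = 521478 + 0 + 1768 = 523246.

523246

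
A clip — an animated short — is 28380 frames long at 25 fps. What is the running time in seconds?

1135.2 seconds

Running time = 28380 / (25) = 1135.2 s.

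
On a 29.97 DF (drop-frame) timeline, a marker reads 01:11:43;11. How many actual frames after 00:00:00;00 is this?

Complete 10-minute blocks: 7, each 17982 frames → 125874.
Remaining 1 whole minute in the current block: 1800 + 0 × 1798 = 1800 frames.
Within the current minute: 43 × 30 + 11 − 2 = 1299 (labels ;00/;01 skipped at this minute). Total = 125874 + 1800 + 1299 = 128973.

128973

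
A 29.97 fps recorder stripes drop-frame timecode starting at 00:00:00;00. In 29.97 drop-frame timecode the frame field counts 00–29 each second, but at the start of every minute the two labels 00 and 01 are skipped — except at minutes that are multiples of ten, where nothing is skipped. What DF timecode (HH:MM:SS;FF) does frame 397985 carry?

Each 10-minute DF block holds 10 × 60 × 30 − 9 × 2 = 17982 frames. 397985 ÷ 17982 → 22 full blocks, remainder 2381.
Within the partial block the first minute is 1800 frames and each further minute 1798, so 1 further minute boundary passed. Total skipped labels = 18 × 22 + 2 × 1 = 398.
Non-drop label index = 397985 + 398 = 398383; at 30 labels/s that is 03:41:19:13, i.e. DF 03:41:19;13.

03:41:19;13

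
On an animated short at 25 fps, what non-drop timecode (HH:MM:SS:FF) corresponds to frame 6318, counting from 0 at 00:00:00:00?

6318 ÷ 25 = 252 full seconds, remainder 18 frames.
252 s = 0 h 4 min 12 s.
Timecode: 00:04:12:18.

00:04:12:18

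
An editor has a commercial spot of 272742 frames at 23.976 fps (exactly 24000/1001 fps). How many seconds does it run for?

11375.61425 seconds

Running time = 272742 / (24000/1001) = 11375.61425 s.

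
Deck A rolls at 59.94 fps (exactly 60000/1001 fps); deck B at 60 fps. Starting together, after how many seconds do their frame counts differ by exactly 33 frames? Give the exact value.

The gap grows by |60 − 60000/1001| = 60/1001 frames per second.
Time for a 33-frame gap: 33 ÷ (60/1001) = 550.55 s.

550.55 seconds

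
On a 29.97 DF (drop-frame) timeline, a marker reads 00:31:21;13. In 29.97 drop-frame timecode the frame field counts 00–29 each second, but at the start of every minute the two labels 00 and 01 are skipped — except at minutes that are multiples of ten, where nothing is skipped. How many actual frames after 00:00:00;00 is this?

As if non-drop at 30 labels/s: (0 × 3600 + 31 × 60 + 21) × 30 + 13 = 56443.
Minute boundaries passed: 31; those not divisible by 10: 31 − 3 = 28; dropped labels = 2 × 28 = 56.
Actual frame index = 56443 − 56 = 56387.

56387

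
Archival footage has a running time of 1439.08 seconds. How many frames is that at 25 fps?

35977 frames

Frames = 1439.08 × 25 = 35977.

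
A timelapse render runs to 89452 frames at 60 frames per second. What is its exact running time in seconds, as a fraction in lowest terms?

22363/15 seconds

Running time = 89452 ÷ (60) = 89452 × 1/60 = 22363/15 s.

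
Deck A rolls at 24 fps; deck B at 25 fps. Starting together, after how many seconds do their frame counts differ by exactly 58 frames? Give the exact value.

58 seconds

The gap grows by |25 − 24| = 1 frame per second.
Time for a 58-frame gap: 58 ÷ (1) = 58 s.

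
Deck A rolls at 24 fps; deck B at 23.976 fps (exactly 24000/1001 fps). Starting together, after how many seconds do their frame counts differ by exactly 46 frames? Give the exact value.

23023/12 seconds

The gap grows by |24000/1001 − 24| = 24/1001 frames per second.
Time for a 46-frame gap: 46 ÷ (24/1001) = 23023/12 s.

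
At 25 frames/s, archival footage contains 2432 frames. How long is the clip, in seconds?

97.28 seconds

Running time = 2432 / (25) = 97.28 s.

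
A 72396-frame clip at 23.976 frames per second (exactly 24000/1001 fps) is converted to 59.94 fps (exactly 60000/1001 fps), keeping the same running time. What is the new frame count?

Frames at target rate = 72396 × (60000/1001) / (24000/1001) = 180990.

180990 frames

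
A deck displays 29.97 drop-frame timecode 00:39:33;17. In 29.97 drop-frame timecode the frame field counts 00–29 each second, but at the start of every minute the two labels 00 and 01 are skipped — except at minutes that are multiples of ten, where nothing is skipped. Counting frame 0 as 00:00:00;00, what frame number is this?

71135

As if non-drop at 30 labels/s: (0 × 3600 + 39 × 60 + 33) × 30 + 17 = 71207.
Minute boundaries passed: 39; those not divisible by 10: 39 − 3 = 36; dropped labels = 2 × 36 = 72.
Actual frame index = 71207 − 72 = 71135.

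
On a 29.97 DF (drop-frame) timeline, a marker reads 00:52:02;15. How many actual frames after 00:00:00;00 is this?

93581

As if non-drop at 30 labels/s: (0 × 3600 + 52 × 60 + 2) × 30 + 15 = 93675.
Minute boundaries passed: 52; those not divisible by 10: 52 − 5 = 47; dropped labels = 2 × 47 = 94.
Actual frame index = 93675 − 94 = 93581.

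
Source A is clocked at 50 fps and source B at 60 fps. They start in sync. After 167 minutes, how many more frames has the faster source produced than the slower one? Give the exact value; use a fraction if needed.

167 min = 10020 s.
A emits 50 × 10020 = 501000 frames; B emits 60 × 10020 = 601200.
Difference = 100200 frames; B is ahead of A.

100200 frames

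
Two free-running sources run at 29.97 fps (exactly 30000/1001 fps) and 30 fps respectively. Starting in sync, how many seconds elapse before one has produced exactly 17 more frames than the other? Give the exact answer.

The gap grows by |30 − 30000/1001| = 30/1001 frames per second.
Time for a 17-frame gap: 17 ÷ (30/1001) = 17017/30 s.

17017/30 seconds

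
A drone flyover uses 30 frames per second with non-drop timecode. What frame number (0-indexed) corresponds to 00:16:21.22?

Total seconds to the label: (0 × 3600 + 16 × 60 + 21) = 981.
Frame index = 981 × 30 + 22 = 29452.

frame 29452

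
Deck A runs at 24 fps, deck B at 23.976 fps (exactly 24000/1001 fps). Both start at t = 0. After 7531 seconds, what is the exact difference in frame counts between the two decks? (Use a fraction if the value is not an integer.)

180744/1001 frames

A emits 24 × 7531 = 180744 frames; B emits 24000/1001 × 7531 = 180744000/1001.
Difference = 180744/1001 frames (≈ 180.5634); B is behind A.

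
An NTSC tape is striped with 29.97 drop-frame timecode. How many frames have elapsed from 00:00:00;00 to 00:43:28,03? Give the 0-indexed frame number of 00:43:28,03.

78165

As if non-drop at 30 labels/s: (0 × 3600 + 43 × 60 + 28) × 30 + 3 = 78243.
Minute boundaries passed: 43; those not divisible by 10: 43 − 4 = 39; dropped labels = 2 × 39 = 78.
Actual frame index = 78243 − 78 = 78165.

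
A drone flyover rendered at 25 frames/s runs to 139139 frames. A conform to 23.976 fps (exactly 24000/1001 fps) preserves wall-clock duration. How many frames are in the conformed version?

Target frames = source frames × (target rate / source rate) = 139139 × (24000/1001)/(25) = 139139 × 960/1001 = 133440.

133440 frames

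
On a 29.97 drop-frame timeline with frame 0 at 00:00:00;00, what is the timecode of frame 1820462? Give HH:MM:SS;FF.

Ten DF minutes hold 17982 frames, so frame 1820462 lies in block 101 (frames 1816182–1834163) with 4280 frames into that block.
The block's first minute is 1800 frames and the rest 1798 each; 4280 frames reaches minute 2, so 101 × 18 + 2 × 2 = 1822 labels have been skipped so far.
Adding those back, label number 1820462 + 1822 = 1822284 at 30 labels/s is 60742 s + 24 f = 16 h 52 min 22 s frame 24, i.e. 16:52:22;24.

16:52:22;24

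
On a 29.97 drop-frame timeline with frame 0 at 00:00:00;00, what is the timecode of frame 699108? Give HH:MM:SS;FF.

Each 10-minute DF block holds 10 × 60 × 30 − 9 × 2 = 17982 frames. 699108 ÷ 17982 → 38 full blocks, remainder 15792.
Within the partial block the first minute is 1800 frames and each further minute 1798, so 8 further minute boundaries passed. Total skipped labels = 18 × 38 + 2 × 8 = 700.
Non-drop label index = 699108 + 700 = 699808; at 30 labels/s that is 06:28:46:28, i.e. DF 06:28:46;28.

06:28:46;28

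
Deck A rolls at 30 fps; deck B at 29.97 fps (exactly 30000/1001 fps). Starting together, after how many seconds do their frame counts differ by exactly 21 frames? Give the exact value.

700.7 seconds

The gap grows by |30000/1001 − 30| = 30/1001 frames per second.
Time for a 21-frame gap: 21 ÷ (30/1001) = 700.7 s.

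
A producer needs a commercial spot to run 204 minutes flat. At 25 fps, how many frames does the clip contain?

204 min = 12240 s.
Frames = 12240 × 25 = 306000.

306000 frames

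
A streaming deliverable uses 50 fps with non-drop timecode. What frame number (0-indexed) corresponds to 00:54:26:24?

Total seconds to the label: (0 × 3600 + 54 × 60 + 26) = 3266.
Frame index = 3266 × 50 + 24 = 163324.

frame 163324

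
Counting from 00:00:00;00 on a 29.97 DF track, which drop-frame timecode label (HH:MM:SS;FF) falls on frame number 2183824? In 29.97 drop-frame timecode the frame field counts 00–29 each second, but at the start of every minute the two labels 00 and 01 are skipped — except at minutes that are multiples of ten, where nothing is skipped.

20:14:27;00

Ten DF minutes hold 17982 frames, so frame 2183824 lies in block 121 (frames 2175822–2193803) with 8002 frames into that block.
The block's first minute is 1800 frames and the rest 1798 each; 8002 frames reaches minute 4, so 121 × 18 + 4 × 2 = 2186 labels have been skipped so far.
Adding those back, label number 2183824 + 2186 = 2186010 at 30 labels/s is 72867 s + 0 f = 20 h 14 min 27 s frame 0, i.e. 20:14:27;00.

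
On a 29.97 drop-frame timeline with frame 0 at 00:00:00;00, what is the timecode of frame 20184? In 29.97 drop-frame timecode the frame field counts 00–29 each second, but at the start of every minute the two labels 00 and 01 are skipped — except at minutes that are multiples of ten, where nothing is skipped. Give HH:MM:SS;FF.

Each 10-minute DF block holds 10 × 60 × 30 − 9 × 2 = 17982 frames. 20184 ÷ 17982 → 1 full block, remainder 2202.
Within the partial block the first minute is 1800 frames and each further minute 1798, so 1 further minute boundary passed. Total skipped labels = 18 × 1 + 2 × 1 = 20.
Non-drop label index = 20184 + 20 = 20204; at 30 labels/s that is 00:11:13:14, i.e. DF 00:11:13;14.

00:11:13;14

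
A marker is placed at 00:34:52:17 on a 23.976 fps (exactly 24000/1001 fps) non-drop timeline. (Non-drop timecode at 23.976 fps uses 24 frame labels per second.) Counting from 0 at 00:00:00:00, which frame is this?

Total seconds to the label: (0 × 3600 + 34 × 60 + 52) = 2092.
Frame index = 2092 × 24 + 17 = 50225.

50225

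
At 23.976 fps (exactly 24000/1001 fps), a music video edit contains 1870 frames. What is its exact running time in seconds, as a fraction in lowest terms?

187187/2400 seconds

Running time = 1870 ÷ (24000/1001) = 1870 × 1001/24000 = 187187/2400 s.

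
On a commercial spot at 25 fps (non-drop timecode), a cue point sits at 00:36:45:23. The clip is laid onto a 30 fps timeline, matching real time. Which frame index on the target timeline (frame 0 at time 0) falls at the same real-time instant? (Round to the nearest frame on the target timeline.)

Source frame index: (0×3600 + 36×60 + 45) × 25 + 23 = 55148.
Real time: 55148 / (25) = 55148/25 s.
Target frame: (55148/25) × (30) = 330888/5 ≈ 66177.600 → 66178.

frame 66178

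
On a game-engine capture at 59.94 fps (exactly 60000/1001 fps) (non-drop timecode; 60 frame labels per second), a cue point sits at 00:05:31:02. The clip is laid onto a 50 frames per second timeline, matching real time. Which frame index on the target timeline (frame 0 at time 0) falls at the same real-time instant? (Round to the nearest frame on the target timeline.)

Source frame index: (0×3600 + 5×60 + 31) × 60 + 2 = 19862.
Real time: 19862 / (60000/1001) = 9940931/30000 s.
Target frame: (9940931/30000) × (50) = 9940931/600 ≈ 16568.218 → 16568.

frame 16568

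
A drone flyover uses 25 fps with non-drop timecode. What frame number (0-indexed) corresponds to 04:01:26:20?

Total seconds to the label: (4 × 3600 + 1 × 60 + 26) = 14486.
Frame index = 14486 × 25 + 20 = 362170.

frame 362170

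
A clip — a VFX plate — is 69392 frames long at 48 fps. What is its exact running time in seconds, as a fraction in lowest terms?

4337/3 seconds

Running time = 69392 ÷ (48) = 69392 × 1/48 = 4337/3 s.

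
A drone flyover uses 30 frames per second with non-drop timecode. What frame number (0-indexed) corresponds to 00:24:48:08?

Total seconds to the label: (0 × 3600 + 24 × 60 + 48) = 1488.
Frame index = 1488 × 30 + 8 = 44648.

frame 44648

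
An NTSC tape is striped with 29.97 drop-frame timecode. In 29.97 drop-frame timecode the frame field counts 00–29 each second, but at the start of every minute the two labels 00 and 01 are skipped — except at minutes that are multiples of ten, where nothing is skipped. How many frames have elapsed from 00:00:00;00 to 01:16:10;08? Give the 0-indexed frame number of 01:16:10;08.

136970

Complete 10-minute blocks: 7, each 17982 frames → 125874.
Remaining 6 whole minutes in the current block: 1800 + 5 × 1798 = 10790 frames.
Within the current minute: 10 × 30 + 8 − 2 = 306 (labels ;00/;01 skipped at this minute). Total = 125874 + 10790 + 306 = 136970.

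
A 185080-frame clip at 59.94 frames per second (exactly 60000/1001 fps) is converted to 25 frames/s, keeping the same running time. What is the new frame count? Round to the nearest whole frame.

77194 frames

Frames at target rate = 185080 × (25) / (60000/1001) = 4631627/60 ≈ 77193.783.
Nearest whole frame: 77194.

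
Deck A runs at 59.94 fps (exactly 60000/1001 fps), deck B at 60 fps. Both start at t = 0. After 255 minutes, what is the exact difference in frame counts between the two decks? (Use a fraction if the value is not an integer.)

918000/1001 frames

255 min = 15300 s.
A emits 60000/1001 × 15300 = 918000000/1001 frames; B emits 60 × 15300 = 918000.
Difference = 918000/1001 frames (≈ 917.0829); B is ahead of A.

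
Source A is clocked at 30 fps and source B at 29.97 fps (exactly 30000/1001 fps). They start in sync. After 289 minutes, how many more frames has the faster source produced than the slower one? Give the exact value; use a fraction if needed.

520200/1001 frames

289 min = 17340 s.
A emits 30 × 17340 = 520200 frames; B emits 30000/1001 × 17340 = 520200000/1001.
Difference = 520200/1001 frames (≈ 519.6803); B is behind A.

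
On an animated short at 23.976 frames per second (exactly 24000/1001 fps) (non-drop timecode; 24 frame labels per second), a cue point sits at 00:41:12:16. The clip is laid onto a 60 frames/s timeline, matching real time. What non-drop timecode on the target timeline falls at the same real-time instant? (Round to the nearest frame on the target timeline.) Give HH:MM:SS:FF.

00:41:15:08

Source frame index: (0×3600 + 41×60 + 12) × 24 + 16 = 59344.
Real time: 59344 / (24000/1001) = 3712709/1500 s.
Target frame: (3712709/1500) × (60) = 3712709/25 ≈ 148508.360 → 148508.
At 60 labels/s: frame 148508 → 00:41:15:08.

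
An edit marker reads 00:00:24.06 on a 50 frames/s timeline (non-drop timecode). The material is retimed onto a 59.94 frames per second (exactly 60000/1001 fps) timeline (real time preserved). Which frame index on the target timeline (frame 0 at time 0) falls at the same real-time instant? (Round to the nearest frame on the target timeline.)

Source frame index: (0×3600 + 0×60 + 24) × 50 + 6 = 1206.
Real time: 1206 / (50) = 603/25 s.
Target frame: (603/25) × (60000/1001) = 1447200/1001 ≈ 1445.754 → 1446.

frame 1446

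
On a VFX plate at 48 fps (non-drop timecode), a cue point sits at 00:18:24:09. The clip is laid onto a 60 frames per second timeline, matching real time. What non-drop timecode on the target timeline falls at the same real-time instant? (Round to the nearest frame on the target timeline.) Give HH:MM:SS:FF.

00:18:24:11

Source frame index: (0×3600 + 18×60 + 24) × 48 + 9 = 53001.
Real time: 53001 / (48) = 17667/16 s.
Target frame: (17667/16) × (60) = 265005/4 ≈ 66251.250 → 66251.
At 60 labels/s: frame 66251 → 00:18:24:11.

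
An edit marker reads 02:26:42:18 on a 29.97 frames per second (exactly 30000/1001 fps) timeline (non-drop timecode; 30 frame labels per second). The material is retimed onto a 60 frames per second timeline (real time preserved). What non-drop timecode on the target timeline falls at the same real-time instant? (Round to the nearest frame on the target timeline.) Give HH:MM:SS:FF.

02:26:51:24

Source frame index: (2×3600 + 26×60 + 42) × 30 + 18 = 264078.
Real time: 264078 / (30000/1001) = 44057013/5000 s.
Target frame: (44057013/5000) × (60) = 132171039/250 ≈ 528684.156 → 528684.
At 60 labels/s: frame 528684 → 02:26:51:24.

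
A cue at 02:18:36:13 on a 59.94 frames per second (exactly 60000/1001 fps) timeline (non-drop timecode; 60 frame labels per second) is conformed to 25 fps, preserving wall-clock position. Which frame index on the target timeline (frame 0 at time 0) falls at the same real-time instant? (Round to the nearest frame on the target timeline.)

frame 208113

Source frame index: (2×3600 + 18×60 + 36) × 60 + 13 = 498973.
Real time: 498973 / (60000/1001) = 499471973/60000 s.
Target frame: (499471973/60000) × (25) = 499471973/2400 ≈ 208113.322 → 208113.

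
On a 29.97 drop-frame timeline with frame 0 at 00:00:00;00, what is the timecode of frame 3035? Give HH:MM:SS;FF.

00:01:41;07

Ten DF minutes hold 17982 frames, so frame 3035 lies in block 0 (frames 0–17981) with 3035 frames into that block.
The block's first minute is 1800 frames and the rest 1798 each; 3035 frames reaches minute 1, so 0 × 18 + 1 × 2 = 2 labels have been skipped so far.
Adding those back, label number 3035 + 2 = 3037 at 30 labels/s is 101 s + 7 f = 0 h 1 min 41 s frame 7, i.e. 00:01:41;07.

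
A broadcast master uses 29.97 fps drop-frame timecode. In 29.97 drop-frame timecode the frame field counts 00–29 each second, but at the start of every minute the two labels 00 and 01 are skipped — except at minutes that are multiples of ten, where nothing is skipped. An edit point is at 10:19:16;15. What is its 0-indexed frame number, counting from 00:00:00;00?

1113579

Complete 10-minute blocks: 61, each 17982 frames → 1096902.
Remaining 9 whole minutes in the current block: 1800 + 8 × 1798 = 16184 frames.
Within the current minute: 16 × 30 + 15 − 2 = 493 (labels ;00/;01 skipped at this minute). Total = 1096902 + 16184 + 493 = 1113579.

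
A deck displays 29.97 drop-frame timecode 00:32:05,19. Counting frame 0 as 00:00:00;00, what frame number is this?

57711

As if non-drop at 30 labels/s: (0 × 3600 + 32 × 60 + 5) × 30 + 19 = 57769.
Minute boundaries passed: 32; those not divisible by 10: 32 − 3 = 29; dropped labels = 2 × 29 = 58.
Actual frame index = 57769 − 58 = 57711.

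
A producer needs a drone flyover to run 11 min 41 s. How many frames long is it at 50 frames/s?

11 min 41 s = 701 s.
Frames = 701 × 50 = 35050.

35050 frames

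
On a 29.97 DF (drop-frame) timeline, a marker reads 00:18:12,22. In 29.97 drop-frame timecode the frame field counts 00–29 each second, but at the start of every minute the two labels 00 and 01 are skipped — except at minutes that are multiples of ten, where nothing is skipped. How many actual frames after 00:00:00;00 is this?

As if non-drop at 30 labels/s: (0 × 3600 + 18 × 60 + 12) × 30 + 22 = 32782.
Minute boundaries passed: 18; those not divisible by 10: 18 − 1 = 17; dropped labels = 2 × 17 = 34.
Actual frame index = 32782 − 34 = 32748.

32748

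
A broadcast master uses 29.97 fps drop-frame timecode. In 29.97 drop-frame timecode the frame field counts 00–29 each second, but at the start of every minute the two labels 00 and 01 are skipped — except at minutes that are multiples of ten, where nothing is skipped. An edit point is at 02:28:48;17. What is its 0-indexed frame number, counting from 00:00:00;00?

267589

Complete 10-minute blocks: 14, each 17982 frames → 251748.
Remaining 8 whole minutes in the current block: 1800 + 7 × 1798 = 14386 frames.
Within the current minute: 48 × 30 + 17 − 2 = 1455 (labels ;00/;01 skipped at this minute). Total = 251748 + 14386 + 1455 = 267589.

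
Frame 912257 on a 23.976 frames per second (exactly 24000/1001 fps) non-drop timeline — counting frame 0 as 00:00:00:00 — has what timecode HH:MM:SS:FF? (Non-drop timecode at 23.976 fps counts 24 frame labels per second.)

912257 ÷ 24 = 38010 full seconds, remainder 17 frames.
38010 s = 10 h 33 min 30 s.
Timecode: 10:33:30:17.

10:33:30:17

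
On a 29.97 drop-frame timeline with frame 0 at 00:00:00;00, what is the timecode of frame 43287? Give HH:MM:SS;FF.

00:24:04;11

Ten DF minutes hold 17982 frames, so frame 43287 lies in block 2 (frames 35964–53945) with 7323 frames into that block.
The block's first minute is 1800 frames and the rest 1798 each; 7323 frames reaches minute 4, so 2 × 18 + 4 × 2 = 44 labels have been skipped so far.
Adding those back, label number 43287 + 44 = 43331 at 30 labels/s is 1444 s + 11 f = 0 h 24 min 4 s frame 11, i.e. 00:24:04;11.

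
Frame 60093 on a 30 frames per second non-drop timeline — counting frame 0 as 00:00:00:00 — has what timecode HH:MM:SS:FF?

00:33:23:03

60093 ÷ 30 = 2003 full seconds, remainder 3 frames.
2003 s = 0 h 33 min 23 s.
Timecode: 00:33:23:03.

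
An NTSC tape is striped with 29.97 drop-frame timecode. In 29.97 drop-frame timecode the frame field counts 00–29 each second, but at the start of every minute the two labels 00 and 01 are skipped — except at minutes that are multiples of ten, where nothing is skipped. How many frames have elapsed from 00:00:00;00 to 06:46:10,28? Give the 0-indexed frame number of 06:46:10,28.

730396

As if non-drop at 30 labels/s: (6 × 3600 + 46 × 60 + 10) × 30 + 28 = 731128.
Minute boundaries passed: 406; those not divisible by 10: 406 − 40 = 366; dropped labels = 2 × 366 = 732.
Actual frame index = 731128 − 732 = 730396.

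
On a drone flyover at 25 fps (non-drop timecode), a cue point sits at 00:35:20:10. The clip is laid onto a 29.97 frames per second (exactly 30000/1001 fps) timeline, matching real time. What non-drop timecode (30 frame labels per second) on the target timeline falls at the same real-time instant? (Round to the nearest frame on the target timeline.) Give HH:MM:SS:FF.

Source frame index: (0×3600 + 35×60 + 20) × 25 + 10 = 53010.
Real time: 53010 / (25) = 10602/5 s.
Target frame: (10602/5) × (30000/1001) = 63612000/1001 ≈ 63548.452 → 63548.
At 30 labels/s: frame 63548 → 00:35:18:08.

00:35:18:08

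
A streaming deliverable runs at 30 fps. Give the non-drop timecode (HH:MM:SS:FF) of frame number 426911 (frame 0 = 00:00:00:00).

03:57:10:11

426911 ÷ 30 = 14230 full seconds, remainder 11 frames.
14230 s = 3 h 57 min 10 s.
Timecode: 03:57:10:11.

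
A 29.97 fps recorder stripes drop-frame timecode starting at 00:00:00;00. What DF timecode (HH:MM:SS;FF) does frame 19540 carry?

Each 10-minute DF block holds 10 × 60 × 30 − 9 × 2 = 17982 frames. 19540 ÷ 17982 → 1 full block, remainder 1558.
Within the partial block the first minute is 1800 frames and each further minute 1798, so 0 further minute boundaries passed. Total skipped labels = 18 × 1 + 2 × 0 = 18.
Non-drop label index = 19540 + 18 = 19558; at 30 labels/s that is 00:10:51:28, i.e. DF 00:10:51;28.

00:10:51;28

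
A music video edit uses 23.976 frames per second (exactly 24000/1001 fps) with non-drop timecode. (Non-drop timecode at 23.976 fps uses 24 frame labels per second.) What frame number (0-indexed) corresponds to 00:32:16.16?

Total seconds to the label: (0 × 3600 + 32 × 60 + 16) = 1936.
Frame index = 1936 × 24 + 16 = 46480.

46480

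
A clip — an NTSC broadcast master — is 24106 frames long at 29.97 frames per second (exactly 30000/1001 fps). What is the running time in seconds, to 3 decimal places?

Running time = 24106 × 1001/30000 = 12065053/15000 s ≈ 804.337 s.

804.337 seconds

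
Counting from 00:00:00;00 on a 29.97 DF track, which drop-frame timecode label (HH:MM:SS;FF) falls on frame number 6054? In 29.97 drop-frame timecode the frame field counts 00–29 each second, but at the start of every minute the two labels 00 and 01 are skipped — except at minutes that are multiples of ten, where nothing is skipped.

Each 10-minute DF block holds 10 × 60 × 30 − 9 × 2 = 17982 frames. 6054 ÷ 17982 → 0 full blocks, remainder 6054.
Within the partial block the first minute is 1800 frames and each further minute 1798, so 3 further minute boundaries passed. Total skipped labels = 18 × 0 + 2 × 3 = 6.
Non-drop label index = 6054 + 6 = 6060; at 30 labels/s that is 00:03:22:00, i.e. DF 00:03:22;00.

00:03:22;00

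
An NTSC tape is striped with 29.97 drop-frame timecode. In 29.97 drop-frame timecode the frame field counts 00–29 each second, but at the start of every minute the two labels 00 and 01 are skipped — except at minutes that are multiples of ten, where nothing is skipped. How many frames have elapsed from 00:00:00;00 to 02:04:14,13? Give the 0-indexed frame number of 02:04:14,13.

223409

As if non-drop at 30 labels/s: (2 × 3600 + 4 × 60 + 14) × 30 + 13 = 223633.
Minute boundaries passed: 124; those not divisible by 10: 124 − 12 = 112; dropped labels = 2 × 112 = 224.
Actual frame index = 223633 − 224 = 223409.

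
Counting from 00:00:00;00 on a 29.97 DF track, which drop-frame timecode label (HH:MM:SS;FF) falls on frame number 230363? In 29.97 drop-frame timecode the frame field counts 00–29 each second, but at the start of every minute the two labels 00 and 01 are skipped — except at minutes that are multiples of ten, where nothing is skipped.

Ten DF minutes hold 17982 frames, so frame 230363 lies in block 12 (frames 215784–233765) with 14579 frames into that block.
The block's first minute is 1800 frames and the rest 1798 each; 14579 frames reaches minute 8, so 12 × 18 + 8 × 2 = 232 labels have been skipped so far.
Adding those back, label number 230363 + 232 = 230595 at 30 labels/s is 7686 s + 15 f = 2 h 8 min 6 s frame 15, i.e. 02:08:06;15.

02:08:06;15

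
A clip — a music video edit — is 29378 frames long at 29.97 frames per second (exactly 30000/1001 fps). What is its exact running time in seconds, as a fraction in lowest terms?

14703689/15000 seconds

Running time = 29378 ÷ (30000/1001) = 29378 × 1001/30000 = 14703689/15000 s.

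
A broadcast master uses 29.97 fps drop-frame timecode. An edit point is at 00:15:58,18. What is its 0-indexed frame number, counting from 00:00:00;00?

28730

As if non-drop at 30 labels/s: (0 × 3600 + 15 × 60 + 58) × 30 + 18 = 28758.
Minute boundaries passed: 15; those not divisible by 10: 15 − 1 = 14; dropped labels = 2 × 14 = 28.
Actual frame index = 28758 − 28 = 28730.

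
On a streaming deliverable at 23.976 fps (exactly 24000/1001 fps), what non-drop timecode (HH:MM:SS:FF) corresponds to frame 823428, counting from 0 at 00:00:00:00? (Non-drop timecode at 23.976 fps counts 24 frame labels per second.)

09:31:49:12

823428 ÷ 24 = 34309 full seconds, remainder 12 frames.
34309 s = 9 h 31 min 49 s.
Timecode: 09:31:49:12.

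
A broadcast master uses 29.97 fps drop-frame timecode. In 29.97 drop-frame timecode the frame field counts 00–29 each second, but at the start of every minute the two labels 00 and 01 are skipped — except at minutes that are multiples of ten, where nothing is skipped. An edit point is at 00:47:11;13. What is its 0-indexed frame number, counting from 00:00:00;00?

Complete 10-minute blocks: 4, each 17982 frames → 71928.
Remaining 7 whole minutes in the current block: 1800 + 6 × 1798 = 12588 frames.
Within the current minute: 11 × 30 + 13 − 2 = 341 (labels ;00/;01 skipped at this minute). Total = 71928 + 12588 + 341 = 84857.

84857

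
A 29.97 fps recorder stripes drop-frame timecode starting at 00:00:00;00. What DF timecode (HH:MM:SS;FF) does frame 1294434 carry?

Ten DF minutes hold 17982 frames, so frame 1294434 lies in block 71 (frames 1276722–1294703) with 17712 frames into that block.
The block's first minute is 1800 frames and the rest 1798 each; 17712 frames reaches minute 9, so 71 × 18 + 9 × 2 = 1296 labels have been skipped so far.
Adding those back, label number 1294434 + 1296 = 1295730 at 30 labels/s is 43191 s + 0 f = 11 h 59 min 51 s frame 0, i.e. 11:59:51;00.

11:59:51;00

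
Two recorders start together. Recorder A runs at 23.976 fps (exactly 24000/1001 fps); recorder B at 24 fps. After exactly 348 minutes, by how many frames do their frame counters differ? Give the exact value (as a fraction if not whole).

348 min = 20880 s.
A emits 24000/1001 × 20880 = 501120000/1001 frames; B emits 24 × 20880 = 501120.
Difference = 501120/1001 frames (≈ 500.6194); B is ahead of A.

501120/1001 frames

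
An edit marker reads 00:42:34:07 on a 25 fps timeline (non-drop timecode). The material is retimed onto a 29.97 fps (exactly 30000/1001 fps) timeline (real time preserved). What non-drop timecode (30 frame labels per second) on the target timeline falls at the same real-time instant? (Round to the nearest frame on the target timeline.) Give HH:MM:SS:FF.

00:42:31:22

Source frame index: (0×3600 + 42×60 + 34) × 25 + 7 = 63857.
Real time: 63857 / (25) = 63857/25 s.
Target frame: (63857/25) × (30000/1001) = 76628400/1001 ≈ 76551.848 → 76552.
At 30 labels/s: frame 76552 → 00:42:31:22.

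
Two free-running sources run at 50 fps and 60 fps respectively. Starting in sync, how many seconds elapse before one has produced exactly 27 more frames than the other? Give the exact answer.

The gap grows by |60 − 50| = 10 frames per second.
Time for a 27-frame gap: 27 ÷ (10) = 2.7 s.

2.7 seconds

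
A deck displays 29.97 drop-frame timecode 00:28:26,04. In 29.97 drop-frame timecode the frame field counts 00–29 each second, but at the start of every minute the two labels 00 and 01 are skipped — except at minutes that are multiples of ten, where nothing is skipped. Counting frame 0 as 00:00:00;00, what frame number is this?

51132

As if non-drop at 30 labels/s: (0 × 3600 + 28 × 60 + 26) × 30 + 4 = 51184.
Minute boundaries passed: 28; those not divisible by 10: 28 − 2 = 26; dropped labels = 2 × 26 = 52.
Actual frame index = 51184 − 52 = 51132.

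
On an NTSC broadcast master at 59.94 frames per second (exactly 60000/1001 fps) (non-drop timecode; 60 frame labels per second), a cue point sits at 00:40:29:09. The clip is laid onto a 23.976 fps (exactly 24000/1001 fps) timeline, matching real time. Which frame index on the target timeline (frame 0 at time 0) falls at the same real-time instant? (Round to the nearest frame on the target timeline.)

frame 58300

Source frame index: (0×3600 + 40×60 + 29) × 60 + 9 = 145749.
Real time: 145749 / (60000/1001) = 48631583/20000 s.
Target frame: (48631583/20000) × (24000/1001) = 291498/5 ≈ 58299.600 → 58300.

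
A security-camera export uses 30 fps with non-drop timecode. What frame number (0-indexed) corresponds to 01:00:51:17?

frame 109547

Total seconds to the label: (1 × 3600 + 0 × 60 + 51) = 3651.
Frame index = 3651 × 30 + 17 = 109547.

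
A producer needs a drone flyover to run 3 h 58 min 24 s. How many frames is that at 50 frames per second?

715200 frames

3 h 58 min 24 s = 14304 s.
Frames = 14304 × 50 = 715200.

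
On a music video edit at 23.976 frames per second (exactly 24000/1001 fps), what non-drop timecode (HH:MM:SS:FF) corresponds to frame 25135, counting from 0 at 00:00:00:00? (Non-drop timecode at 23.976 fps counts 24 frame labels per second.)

00:17:27:07

25135 ÷ 24 = 1047 full seconds, remainder 7 frames.
1047 s = 0 h 17 min 27 s.
Timecode: 00:17:27:07.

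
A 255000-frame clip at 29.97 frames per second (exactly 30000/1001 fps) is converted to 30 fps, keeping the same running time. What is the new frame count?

255255 frames

Target frames = source frames × (target rate / source rate) = 255000 × (30)/(30000/1001) = 255000 × 1001/1000 = 255255.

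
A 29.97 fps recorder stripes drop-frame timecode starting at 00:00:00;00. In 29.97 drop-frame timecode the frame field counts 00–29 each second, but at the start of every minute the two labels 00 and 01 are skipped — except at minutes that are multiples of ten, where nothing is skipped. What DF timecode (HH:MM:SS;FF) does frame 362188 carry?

03:21:25;00

Ten DF minutes hold 17982 frames, so frame 362188 lies in block 20 (frames 359640–377621) with 2548 frames into that block.
The block's first minute is 1800 frames and the rest 1798 each; 2548 frames reaches minute 1, so 20 × 18 + 1 × 2 = 362 labels have been skipped so far.
Adding those back, label number 362188 + 362 = 362550 at 30 labels/s is 12085 s + 0 f = 3 h 21 min 25 s frame 0, i.e. 03:21:25;00.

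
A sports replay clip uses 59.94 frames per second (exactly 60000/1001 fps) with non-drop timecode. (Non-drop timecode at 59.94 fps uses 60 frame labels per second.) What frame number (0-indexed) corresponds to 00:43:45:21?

Total seconds to the label: (0 × 3600 + 43 × 60 + 45) = 2625.
Frame index = 2625 × 60 + 21 = 157521.

frame 157521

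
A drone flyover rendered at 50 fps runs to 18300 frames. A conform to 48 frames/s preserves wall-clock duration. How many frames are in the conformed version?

17568 frames

Target frames = source frames × (target rate / source rate) = 18300 × (48)/(50) = 18300 × 24/25 = 17568.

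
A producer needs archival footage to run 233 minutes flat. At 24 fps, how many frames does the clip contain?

233 min = 13980 s.
Frames = 13980 × 24 = 335520.

335520 frames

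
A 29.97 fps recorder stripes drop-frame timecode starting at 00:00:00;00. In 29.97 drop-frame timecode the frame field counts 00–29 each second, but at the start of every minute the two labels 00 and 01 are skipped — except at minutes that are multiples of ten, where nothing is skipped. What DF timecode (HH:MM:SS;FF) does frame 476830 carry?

Ten DF minutes hold 17982 frames, so frame 476830 lies in block 26 (frames 467532–485513) with 9298 frames into that block.
The block's first minute is 1800 frames and the rest 1798 each; 9298 frames reaches minute 5, so 26 × 18 + 5 × 2 = 478 labels have been skipped so far.
Adding those back, label number 476830 + 478 = 477308 at 30 labels/s is 15910 s + 8 f = 4 h 25 min 10 s frame 8, i.e. 04:25:10;08.

04:25:10;08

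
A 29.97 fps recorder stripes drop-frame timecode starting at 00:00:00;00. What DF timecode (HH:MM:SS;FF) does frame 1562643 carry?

Ten DF minutes hold 17982 frames, so frame 1562643 lies in block 86 (frames 1546452–1564433) with 16191 frames into that block.
The block's first minute is 1800 frames and the rest 1798 each; 16191 frames reaches minute 9, so 86 × 18 + 9 × 2 = 1566 labels have been skipped so far.
Adding those back, label number 1562643 + 1566 = 1564209 at 30 labels/s is 52140 s + 9 f = 14 h 29 min 0 s frame 9, i.e. 14:29:00;09.

14:29:00;09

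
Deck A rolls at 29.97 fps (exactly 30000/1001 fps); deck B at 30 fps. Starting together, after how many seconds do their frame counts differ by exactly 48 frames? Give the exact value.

1601.6 seconds

The gap grows by |30 − 30000/1001| = 30/1001 frames per second.
Time for a 48-frame gap: 48 ÷ (30/1001) = 1601.6 s.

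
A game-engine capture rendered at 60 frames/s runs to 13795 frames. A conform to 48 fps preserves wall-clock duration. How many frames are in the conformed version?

11036 frames

Target frames = source frames × (target rate / source rate) = 13795 × (48)/(60) = 13795 × 4/5 = 11036.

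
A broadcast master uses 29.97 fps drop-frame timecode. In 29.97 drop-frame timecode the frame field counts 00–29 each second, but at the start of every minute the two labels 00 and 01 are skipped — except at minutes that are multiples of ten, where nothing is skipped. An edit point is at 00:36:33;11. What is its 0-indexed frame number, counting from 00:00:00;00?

Complete 10-minute blocks: 3, each 17982 frames → 53946.
Remaining 6 whole minutes in the current block: 1800 + 5 × 1798 = 10790 frames.
Within the current minute: 33 × 30 + 11 − 2 = 999 (labels ;00/;01 skipped at this minute). Total = 53946 + 10790 + 999 = 65735.

65735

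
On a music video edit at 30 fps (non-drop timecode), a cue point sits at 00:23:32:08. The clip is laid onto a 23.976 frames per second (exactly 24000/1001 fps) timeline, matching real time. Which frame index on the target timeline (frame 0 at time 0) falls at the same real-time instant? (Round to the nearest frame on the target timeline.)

Source frame index: (0×3600 + 23×60 + 32) × 30 + 8 = 42368.
Real time: 42368 / (30) = 21184/15 s.
Target frame: (21184/15) × (24000/1001) = 33894400/1001 ≈ 33860.539 → 33861.

frame 33861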